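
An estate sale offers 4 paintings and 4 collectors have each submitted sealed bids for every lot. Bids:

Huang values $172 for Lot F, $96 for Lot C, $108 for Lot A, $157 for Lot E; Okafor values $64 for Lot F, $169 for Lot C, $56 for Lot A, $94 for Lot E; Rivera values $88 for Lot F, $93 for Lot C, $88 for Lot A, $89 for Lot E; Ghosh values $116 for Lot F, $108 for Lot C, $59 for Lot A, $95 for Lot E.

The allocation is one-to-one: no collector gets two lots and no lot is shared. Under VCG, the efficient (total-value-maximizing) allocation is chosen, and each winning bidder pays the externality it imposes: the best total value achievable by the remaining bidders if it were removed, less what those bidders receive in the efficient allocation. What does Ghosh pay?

Ghosh pays $16.

Efficient allocation: Huang→Lot E ($157), Okafor→Lot C ($169), Rivera→Lot A ($88), Ghosh→Lot F ($116); total welfare W = $530.
Ghosh receives Lot F at value $116, so the others get W − 116 = $414.
Without Ghosh: best allocation of the remaining 3 bidders over all 4 lots is Huang→Lot F ($172), Okafor→Lot C ($169), Rivera→Lot E ($89), total $430.
VCG payment = (others' best without Ghosh) − (others' welfare with Ghosh) = 430 − 414 = $16.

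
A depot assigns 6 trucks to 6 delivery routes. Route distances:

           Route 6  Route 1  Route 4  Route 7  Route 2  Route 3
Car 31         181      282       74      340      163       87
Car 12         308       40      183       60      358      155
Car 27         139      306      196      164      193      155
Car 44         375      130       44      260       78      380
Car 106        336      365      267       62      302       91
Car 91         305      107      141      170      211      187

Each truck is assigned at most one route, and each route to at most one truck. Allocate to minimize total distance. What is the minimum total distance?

Min total: 547 km

Treat this as an assignment problem: match each truck to one route.
Optimal: Car 31→Route 3 (87 km), Car 12→Route 1 (40 km), Car 27→Route 6 (139 km), Car 44→Route 2 (78 km), Car 106→Route 7 (62 km), Car 91→Route 4 (141 km) — total 87+40+139+78+62+141 = 547 km.
Min-entry greedy (repeatedly take the single cheapest remaining cell) gives 583 km, worse by 36.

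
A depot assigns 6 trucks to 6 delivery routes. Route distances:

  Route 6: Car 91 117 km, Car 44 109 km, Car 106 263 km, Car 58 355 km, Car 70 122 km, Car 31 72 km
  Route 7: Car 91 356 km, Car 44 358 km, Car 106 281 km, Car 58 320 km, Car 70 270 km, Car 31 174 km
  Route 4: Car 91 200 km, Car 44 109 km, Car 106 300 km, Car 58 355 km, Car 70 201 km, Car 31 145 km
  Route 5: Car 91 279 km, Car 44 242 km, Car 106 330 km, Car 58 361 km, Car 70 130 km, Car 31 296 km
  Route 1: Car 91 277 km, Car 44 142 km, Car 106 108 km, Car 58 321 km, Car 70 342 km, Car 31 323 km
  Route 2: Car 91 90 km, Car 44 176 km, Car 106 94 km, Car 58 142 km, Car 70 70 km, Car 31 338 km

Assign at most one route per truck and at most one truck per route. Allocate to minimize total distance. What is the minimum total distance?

Minimum total: 780 km

Optimal: Car 91→Route 6 (117 km), Car 44→Route 4 (109 km), Car 106→Route 1 (108 km), Car 58→Route 2 (142 km), Car 70→Route 5 (130 km), Car 31→Route 7 (174 km) — total 117+109+108+142+130+174 = 780 km.
Row-greedy (each truck in turn takes its cheapest remaining route) gives 902 km, worse by 122.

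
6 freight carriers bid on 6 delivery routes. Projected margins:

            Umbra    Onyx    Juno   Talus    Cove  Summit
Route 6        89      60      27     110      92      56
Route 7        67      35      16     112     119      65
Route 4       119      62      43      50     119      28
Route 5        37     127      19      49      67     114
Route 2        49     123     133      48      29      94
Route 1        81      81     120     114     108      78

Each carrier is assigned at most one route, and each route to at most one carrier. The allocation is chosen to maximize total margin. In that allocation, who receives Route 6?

Optimal: Umbra→Route 4 ($119k), Onyx→Route 2 ($123k), Juno→Route 1 ($120k), Talus→Route 6 ($110k), Cove→Route 7 ($119k), Summit→Route 5 ($114k) — total 119+123+120+110+119+114 = $705k.
Max-entry greedy (repeatedly take the single best remaining cell) gives $668k, worse by 37.
Next-best assignment: Umbra→Route 4, Onyx→Route 5, Juno→Route 1, Talus→Route 6, Cove→Route 7, Summit→Route 2 = $689k.
Swapping Juno↔Cove (Juno→Route 7 $16k, Cove→Route 1 $108k) loses 115.
No other one-to-one assignment exceeds $705k.
Talus's own top route is Route 1 ($114k), but forcing Talus→Route 1 and reassigning the rest optimally gives only $668k — worse by 37.

Talus receives Route 6.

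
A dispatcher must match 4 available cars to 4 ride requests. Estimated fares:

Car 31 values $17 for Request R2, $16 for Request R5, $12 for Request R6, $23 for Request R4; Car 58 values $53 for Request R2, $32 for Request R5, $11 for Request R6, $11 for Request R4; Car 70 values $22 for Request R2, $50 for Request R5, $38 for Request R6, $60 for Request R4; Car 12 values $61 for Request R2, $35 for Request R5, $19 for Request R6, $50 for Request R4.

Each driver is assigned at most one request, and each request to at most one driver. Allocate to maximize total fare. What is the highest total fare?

Optimal: Car 31→Request R6 ($12), Car 58→Request R2 ($53), Car 70→Request R5 ($50), Car 12→Request R4 ($50) — total 12+53+50+50 = $165.
Column-greedy (each request in turn goes to its best remaining driver) gives $134, worse by 31.
No other one-to-one assignment exceeds $165.

Maximum total: $165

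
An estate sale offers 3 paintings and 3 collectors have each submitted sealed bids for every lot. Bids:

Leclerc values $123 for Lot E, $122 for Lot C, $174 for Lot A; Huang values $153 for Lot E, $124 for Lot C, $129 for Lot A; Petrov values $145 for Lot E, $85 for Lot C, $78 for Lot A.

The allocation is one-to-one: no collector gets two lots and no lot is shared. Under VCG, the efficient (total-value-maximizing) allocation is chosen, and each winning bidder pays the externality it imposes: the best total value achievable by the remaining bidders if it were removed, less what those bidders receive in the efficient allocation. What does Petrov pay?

Efficient allocation: Leclerc→Lot A ($174), Huang→Lot C ($124), Petrov→Lot E ($145); total welfare W = $443.
Petrov receives Lot E at value $145, so the others get W − 145 = $298.
Without Petrov: best allocation of the remaining 2 bidders over all 3 lots is Leclerc→Lot A ($174), Huang→Lot E ($153), total $327.
VCG payment = (others' best without Petrov) − (others' welfare with Petrov) = 327 − 298 = $29.

Petrov pays $29.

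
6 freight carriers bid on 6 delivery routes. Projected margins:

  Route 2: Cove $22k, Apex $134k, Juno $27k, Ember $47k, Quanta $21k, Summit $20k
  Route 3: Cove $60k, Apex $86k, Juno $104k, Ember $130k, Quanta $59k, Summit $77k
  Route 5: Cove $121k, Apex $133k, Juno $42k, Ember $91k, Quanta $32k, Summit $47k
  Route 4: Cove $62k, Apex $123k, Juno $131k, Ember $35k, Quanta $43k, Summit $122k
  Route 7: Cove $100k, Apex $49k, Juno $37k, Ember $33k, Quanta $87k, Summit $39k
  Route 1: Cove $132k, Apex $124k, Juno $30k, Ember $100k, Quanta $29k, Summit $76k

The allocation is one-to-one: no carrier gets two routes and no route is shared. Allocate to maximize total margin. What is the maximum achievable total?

This is the linear assignment problem.
Optimal: Cove→Route 5 ($121k), Apex→Route 2 ($134k), Juno→Route 4 ($131k), Ember→Route 3 ($130k), Quanta→Route 7 ($87k), Summit→Route 1 ($76k) — total 121+134+131+130+87+76 = $679k.
Max-entry greedy (repeatedly take the single best remaining cell) gives $661k, worse by 18.

Max total: $679k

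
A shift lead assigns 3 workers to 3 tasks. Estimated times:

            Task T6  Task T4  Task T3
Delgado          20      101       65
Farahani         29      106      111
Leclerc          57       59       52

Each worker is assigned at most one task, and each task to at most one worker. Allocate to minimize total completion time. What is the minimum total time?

Min total: 153 min

Optimal: Delgado→Task T3 (65 min), Farahani→Task T6 (29 min), Leclerc→Task T4 (59 min) — total 65+29+59 = 153 min.
Min-entry greedy (repeatedly take the single cheapest remaining cell) gives 178 min, worse by 25.
Checked against all permutations: 153 min is optimal.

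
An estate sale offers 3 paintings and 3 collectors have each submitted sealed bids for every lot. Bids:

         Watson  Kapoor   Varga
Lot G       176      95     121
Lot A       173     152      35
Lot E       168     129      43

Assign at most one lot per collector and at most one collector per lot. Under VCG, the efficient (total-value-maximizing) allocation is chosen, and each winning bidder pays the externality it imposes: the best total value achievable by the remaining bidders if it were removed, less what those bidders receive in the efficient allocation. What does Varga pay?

Varga pays $8.

Efficient allocation: Watson→Lot E ($168), Kapoor→Lot A ($152), Varga→Lot G ($121); total welfare W = $441.
Varga receives Lot G at value $121, so the others get W − 121 = $320.
Without Varga: best allocation of the remaining 2 bidders over all 3 lots is Watson→Lot G ($176), Kapoor→Lot A ($152), total $328.
VCG payment = (others' best without Varga) − (others' welfare with Varga) = 328 − 320 = $8.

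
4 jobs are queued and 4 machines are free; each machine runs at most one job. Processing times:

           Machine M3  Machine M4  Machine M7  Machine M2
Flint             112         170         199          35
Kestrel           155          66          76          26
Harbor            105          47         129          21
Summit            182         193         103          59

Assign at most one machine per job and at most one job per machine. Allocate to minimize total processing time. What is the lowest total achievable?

Min total: 288 min

Optimal: Flint→Machine M3 (112 min), Kestrel→Machine M2 (26 min), Harbor→Machine M4 (47 min), Summit→Machine M7 (103 min) — total 112+26+47+103 = 288 min.
Row-greedy (each job in turn takes its cheapest remaining machine) gives 309 min, worse by 21.
Swapping Summit↔Harbor (Summit→Machine M4 193 min, Harbor→Machine M7 129 min) adds 172.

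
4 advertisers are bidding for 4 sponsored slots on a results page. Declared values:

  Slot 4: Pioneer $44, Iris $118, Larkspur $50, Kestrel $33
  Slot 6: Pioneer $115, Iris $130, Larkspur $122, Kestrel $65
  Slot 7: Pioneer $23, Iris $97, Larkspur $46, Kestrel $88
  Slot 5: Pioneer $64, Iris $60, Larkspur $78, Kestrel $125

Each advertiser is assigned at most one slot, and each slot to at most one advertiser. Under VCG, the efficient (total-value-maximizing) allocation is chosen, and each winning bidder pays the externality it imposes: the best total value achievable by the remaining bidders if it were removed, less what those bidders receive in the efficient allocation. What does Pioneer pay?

Pioneer pays $76.

Efficient allocation: Pioneer→Slot 6 ($115), Iris→Slot 4 ($118), Larkspur→Slot 7 ($46), Kestrel→Slot 5 ($125); total welfare W = $404.
Pioneer receives Slot 6 at value $115, so the others get W − 115 = $289.
Without Pioneer: best allocation of the remaining 3 bidders over all 4 slots is Iris→Slot 4 ($118), Larkspur→Slot 6 ($122), Kestrel→Slot 5 ($125), total $365.
VCG payment = (others' best without Pioneer) − (others' welfare with Pioneer) = 365 − 289 = $76.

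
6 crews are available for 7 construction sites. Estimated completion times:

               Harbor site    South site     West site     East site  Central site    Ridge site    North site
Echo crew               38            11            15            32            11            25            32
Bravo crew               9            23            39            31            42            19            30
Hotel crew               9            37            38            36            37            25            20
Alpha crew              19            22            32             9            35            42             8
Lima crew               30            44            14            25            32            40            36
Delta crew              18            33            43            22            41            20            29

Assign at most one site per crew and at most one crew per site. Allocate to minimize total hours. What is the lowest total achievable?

Optimal: Echo crew→South site (11 hours), Bravo crew→Harbor site (9 hours), Hotel crew→North site (20 hours), Alpha crew→East site (9 hours), Lima crew→West site (14 hours), Delta crew→Ridge site (20 hours) — total 11+9+20+9+14+20 = 83 hours.
Min-entry greedy (repeatedly take the single cheapest remaining cell) gives 98 hours, worse by 15.

Minimum total: 83 hours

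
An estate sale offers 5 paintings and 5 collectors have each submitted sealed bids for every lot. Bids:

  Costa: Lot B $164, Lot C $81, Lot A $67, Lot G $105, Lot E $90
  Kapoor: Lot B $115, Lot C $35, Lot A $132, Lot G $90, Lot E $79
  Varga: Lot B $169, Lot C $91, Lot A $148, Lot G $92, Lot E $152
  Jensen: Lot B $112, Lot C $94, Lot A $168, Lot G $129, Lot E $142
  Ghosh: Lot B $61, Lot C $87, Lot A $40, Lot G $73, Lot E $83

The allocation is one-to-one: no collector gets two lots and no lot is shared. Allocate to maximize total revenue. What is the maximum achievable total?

Optimal: Costa→Lot B ($164), Kapoor→Lot A ($132), Varga→Lot E ($152), Jensen→Lot G ($129), Ghosh→Lot C ($87) — total 164+132+152+129+87 = $664.
Max-entry greedy (repeatedly take the single best remaining cell) gives $608, worse by 56.
Swapping Ghosh↔Varga (Ghosh→Lot E $83, Varga→Lot C $91) loses 65.

Max total: $664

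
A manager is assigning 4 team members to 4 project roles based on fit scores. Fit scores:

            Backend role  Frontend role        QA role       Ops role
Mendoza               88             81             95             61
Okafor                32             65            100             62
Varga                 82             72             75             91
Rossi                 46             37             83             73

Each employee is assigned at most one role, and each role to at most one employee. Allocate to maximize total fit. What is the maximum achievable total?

Optimal: Mendoza→Frontend role (81 pts), Okafor→QA role (100 pts), Varga→Backend role (82 pts), Rossi→Ops role (73 pts) — total 81+100+82+73 = 336 pts.
Next-best assignment: Mendoza→Backend role, Okafor→QA role, Varga→Frontend role, Rossi→Ops role = 333 pts.
Checked against all permutations: 336 pts is optimal.

Maximum total: 336 pts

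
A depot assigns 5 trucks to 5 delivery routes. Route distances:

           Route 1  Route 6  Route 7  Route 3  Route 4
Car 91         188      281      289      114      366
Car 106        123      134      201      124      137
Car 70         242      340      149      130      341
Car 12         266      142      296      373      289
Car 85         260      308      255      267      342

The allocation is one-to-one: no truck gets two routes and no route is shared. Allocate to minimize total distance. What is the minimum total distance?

Min total: 802 km

This is the linear assignment problem.
Optimal: Car 91→Route 3 (114 km), Car 106→Route 4 (137 km), Car 70→Route 7 (149 km), Car 12→Route 6 (142 km), Car 85→Route 1 (260 km) — total 114+137+149+142+260 = 802 km.
Min-entry greedy (repeatedly take the single cheapest remaining cell) gives 870 km, worse by 68.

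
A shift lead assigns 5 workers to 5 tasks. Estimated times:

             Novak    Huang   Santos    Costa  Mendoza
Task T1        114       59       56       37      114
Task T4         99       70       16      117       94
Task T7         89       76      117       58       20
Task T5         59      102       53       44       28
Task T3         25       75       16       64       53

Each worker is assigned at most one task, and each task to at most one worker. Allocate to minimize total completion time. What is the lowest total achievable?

Min total: 164 min

Optimal: Novak→Task T3 (25 min), Huang→Task T1 (59 min), Santos→Task T4 (16 min), Costa→Task T5 (44 min), Mendoza→Task T7 (20 min) — total 25+59+16+44+20 = 164 min.
Column-greedy (each task in turn goes to its cheapest remaining worker) gives 207 min, worse by 43.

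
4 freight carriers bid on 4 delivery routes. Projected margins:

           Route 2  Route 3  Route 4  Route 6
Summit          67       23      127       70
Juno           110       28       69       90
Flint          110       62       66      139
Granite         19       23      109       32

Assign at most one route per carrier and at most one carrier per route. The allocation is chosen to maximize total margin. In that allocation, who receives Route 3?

Optimal: Summit→Route 4 ($127k), Juno→Route 2 ($110k), Flint→Route 6 ($139k), Granite→Route 3 ($23k) — total 127+110+139+23 = $399k.
Column-greedy (each route in turn goes to its best remaining carrier) gives $331k, worse by 68.
Granite's own top route is Route 4 ($109k), but forcing Granite→Route 4 and reassigning the rest optimally gives only $381k — worse by 18.

Granite receives Route 3.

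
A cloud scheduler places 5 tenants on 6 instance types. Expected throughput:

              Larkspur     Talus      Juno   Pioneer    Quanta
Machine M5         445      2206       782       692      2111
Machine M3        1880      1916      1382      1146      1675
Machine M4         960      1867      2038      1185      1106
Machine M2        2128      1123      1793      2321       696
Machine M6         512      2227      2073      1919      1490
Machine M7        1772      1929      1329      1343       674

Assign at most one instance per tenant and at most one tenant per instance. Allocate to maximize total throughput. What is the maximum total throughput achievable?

Max total: 10577 ops/s

This is the linear assignment problem.
Optimal: Larkspur→Machine M3 (1880 ops/s), Talus→Machine M6 (2227 ops/s), Juno→Machine M4 (2038 ops/s), Pioneer→Machine M2 (2321 ops/s), Quanta→Machine M5 (2111 ops/s) — total 1880+2227+2038+2321+2111 = 10577 ops/s.
Column-greedy (each instance in turn goes to its best remaining tenant) gives 9935 ops/s, worse by 642.
Next-best assignment: Larkspur→Machine M7, Talus→Machine M6, Juno→Machine M4, Pioneer→Machine M2, Quanta→Machine M5 = 10469 ops/s.
Checked against all permutations: 10577 ops/s is optimal.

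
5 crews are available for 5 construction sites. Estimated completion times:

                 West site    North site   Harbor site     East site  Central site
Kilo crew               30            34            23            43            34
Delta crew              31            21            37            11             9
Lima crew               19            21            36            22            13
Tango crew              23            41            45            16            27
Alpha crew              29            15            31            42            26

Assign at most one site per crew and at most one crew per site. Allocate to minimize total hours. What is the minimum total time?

Minimum total: 82 hours

Optimal: Kilo crew→Harbor site (23 hours), Delta crew→Central site (9 hours), Lima crew→West site (19 hours), Tango crew→East site (16 hours), Alpha crew→North site (15 hours) — total 23+9+19+16+15 = 82 hours.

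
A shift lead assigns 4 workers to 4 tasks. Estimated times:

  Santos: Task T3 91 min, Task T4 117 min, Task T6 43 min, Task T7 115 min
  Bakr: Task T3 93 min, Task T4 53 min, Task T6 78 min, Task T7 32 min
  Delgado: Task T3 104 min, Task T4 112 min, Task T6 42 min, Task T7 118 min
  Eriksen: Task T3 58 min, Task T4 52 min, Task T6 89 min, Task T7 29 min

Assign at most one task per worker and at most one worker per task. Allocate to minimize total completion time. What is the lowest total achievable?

Minimum total: 215 min

Treat this as an assignment problem: match each worker to one task.
Optimal: Santos→Task T3 (91 min), Bakr→Task T4 (53 min), Delgado→Task T6 (42 min), Eriksen→Task T7 (29 min) — total 91+53+42+29 = 215 min.
Column-greedy (each task in turn goes to its cheapest remaining worker) gives 268 min, worse by 53.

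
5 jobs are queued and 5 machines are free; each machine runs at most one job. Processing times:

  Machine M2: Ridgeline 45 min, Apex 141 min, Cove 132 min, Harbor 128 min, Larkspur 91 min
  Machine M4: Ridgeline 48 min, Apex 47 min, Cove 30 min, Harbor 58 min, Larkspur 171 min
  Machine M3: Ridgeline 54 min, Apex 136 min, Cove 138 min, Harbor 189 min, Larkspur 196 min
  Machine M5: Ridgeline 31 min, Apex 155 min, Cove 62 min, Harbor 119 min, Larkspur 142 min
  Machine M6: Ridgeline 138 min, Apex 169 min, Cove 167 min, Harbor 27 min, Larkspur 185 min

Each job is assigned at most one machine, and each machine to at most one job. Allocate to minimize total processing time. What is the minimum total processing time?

Minimum total: 281 min

Optimal: Ridgeline→Machine M3 (54 min), Apex→Machine M4 (47 min), Cove→Machine M5 (62 min), Harbor→Machine M6 (27 min), Larkspur→Machine M2 (91 min) — total 54+47+62+27+91 = 281 min.
Min-entry greedy (repeatedly take the single cheapest remaining cell) gives 315 min, worse by 34.
Next-best assignment: Ridgeline→Machine M5, Apex→Machine M3, Cove→Machine M4, Harbor→Machine M6, Larkspur→Machine M2 = 315 min.
Swapping Larkspur↔Cove (Larkspur→Machine M5 142 min, Cove→Machine M2 132 min) adds 121.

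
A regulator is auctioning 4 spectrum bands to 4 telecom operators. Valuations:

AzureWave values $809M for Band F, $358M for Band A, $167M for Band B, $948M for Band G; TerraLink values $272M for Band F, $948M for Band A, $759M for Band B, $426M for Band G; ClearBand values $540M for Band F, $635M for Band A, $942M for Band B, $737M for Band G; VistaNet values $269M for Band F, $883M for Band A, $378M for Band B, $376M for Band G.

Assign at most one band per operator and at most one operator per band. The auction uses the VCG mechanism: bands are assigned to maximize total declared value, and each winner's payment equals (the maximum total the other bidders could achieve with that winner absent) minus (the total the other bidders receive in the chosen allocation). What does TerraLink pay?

Efficient allocation: AzureWave→Band F ($809M), TerraLink→Band B ($759M), ClearBand→Band G ($737M), VistaNet→Band A ($883M); total welfare W = $3188M.
TerraLink receives Band B at value $759M, so the others get W − 759 = $2429M.
Without TerraLink: best allocation of the remaining 3 bidders over all 4 bands is AzureWave→Band G ($948M), ClearBand→Band B ($942M), VistaNet→Band A ($883M), total $2773M.
VCG payment = (others' best without TerraLink) − (others' welfare with TerraLink) = 2773 − 2429 = $344M.

TerraLink pays $344M.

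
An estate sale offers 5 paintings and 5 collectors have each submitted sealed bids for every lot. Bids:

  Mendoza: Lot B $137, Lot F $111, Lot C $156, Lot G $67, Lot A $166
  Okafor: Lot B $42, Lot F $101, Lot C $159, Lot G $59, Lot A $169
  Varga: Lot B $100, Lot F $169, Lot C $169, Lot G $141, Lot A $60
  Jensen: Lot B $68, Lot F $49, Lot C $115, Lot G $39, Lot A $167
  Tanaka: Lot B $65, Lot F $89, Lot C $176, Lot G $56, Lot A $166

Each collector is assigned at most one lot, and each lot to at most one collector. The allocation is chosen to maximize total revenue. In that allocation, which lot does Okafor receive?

This is a one-to-one assignment (maximum-weight bipartite matching).
Optimal: Mendoza→Lot B ($137), Okafor→Lot F ($101), Varga→Lot G ($141), Jensen→Lot A ($167), Tanaka→Lot C ($176) — total 137+101+141+167+176 = $722.
Column-greedy (each lot in turn goes to its best remaining collector) gives $708, worse by 14.
Swapping Tanaka↔Varga (Tanaka→Lot G $56, Varga→Lot C $169) loses 92.
Every other assignment is strictly worse.
Okafor's own top lot is Lot A ($169), but forcing Okafor→Lot A and reassigning the rest optimally gives only $690 — worse by 32.

Okafor receives Lot F.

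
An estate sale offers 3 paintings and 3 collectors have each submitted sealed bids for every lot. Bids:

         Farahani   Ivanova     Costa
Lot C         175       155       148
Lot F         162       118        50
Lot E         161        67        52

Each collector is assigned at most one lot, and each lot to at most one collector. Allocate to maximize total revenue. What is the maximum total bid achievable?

Optimal: Farahani→Lot E ($161), Ivanova→Lot F ($118), Costa→Lot C ($148) — total 161+118+148 = $427.
Max-entry greedy (repeatedly take the single best remaining cell) gives $345, worse by 82.
Next-best assignment: Farahani→Lot F, Ivanova→Lot E, Costa→Lot C = $377.
Every other assignment is strictly worse.

Maximum total: $427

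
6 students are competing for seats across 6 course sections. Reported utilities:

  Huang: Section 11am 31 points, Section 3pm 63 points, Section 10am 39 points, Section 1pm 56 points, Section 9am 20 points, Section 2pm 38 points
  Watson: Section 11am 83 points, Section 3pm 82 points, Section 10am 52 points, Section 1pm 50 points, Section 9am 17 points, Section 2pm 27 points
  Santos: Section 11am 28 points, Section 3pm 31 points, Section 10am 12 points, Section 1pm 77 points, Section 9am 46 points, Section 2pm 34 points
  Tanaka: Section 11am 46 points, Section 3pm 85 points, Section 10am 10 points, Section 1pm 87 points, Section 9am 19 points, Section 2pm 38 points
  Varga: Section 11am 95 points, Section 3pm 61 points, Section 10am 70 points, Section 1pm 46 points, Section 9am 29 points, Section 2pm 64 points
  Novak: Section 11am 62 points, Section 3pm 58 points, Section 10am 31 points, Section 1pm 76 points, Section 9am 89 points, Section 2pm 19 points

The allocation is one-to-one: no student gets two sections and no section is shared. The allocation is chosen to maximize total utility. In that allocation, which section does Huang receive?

Huang receives Section 2pm.

This is the linear assignment problem.
Optimal: Huang→Section 2pm (38 points), Watson→Section 11am (83 points), Santos→Section 1pm (77 points), Tanaka→Section 3pm (85 points), Varga→Section 10am (70 points), Novak→Section 9am (89 points) — total 38+83+77+85+70+89 = 442 points.
Max-entry greedy (repeatedly take the single best remaining cell) gives 426 points, worse by 16.
Huang's own top section is Section 3pm (63 points), but forcing Huang→Section 3pm and reassigning the rest optimally gives only 426 points — worse by 16.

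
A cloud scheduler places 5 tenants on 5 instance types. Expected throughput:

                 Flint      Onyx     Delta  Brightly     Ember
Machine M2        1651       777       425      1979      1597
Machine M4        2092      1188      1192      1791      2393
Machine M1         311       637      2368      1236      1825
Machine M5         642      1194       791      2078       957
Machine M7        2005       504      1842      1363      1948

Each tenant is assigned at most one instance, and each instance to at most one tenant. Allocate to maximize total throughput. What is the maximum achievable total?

Max total: 9939 ops/s

Optimal: Flint→Machine M7 (2005 ops/s), Onyx→Machine M5 (1194 ops/s), Delta→Machine M1 (2368 ops/s), Brightly→Machine M2 (1979 ops/s), Ember→Machine M4 (2393 ops/s) — total 2005+1194+2368+1979+2393 = 9939 ops/s.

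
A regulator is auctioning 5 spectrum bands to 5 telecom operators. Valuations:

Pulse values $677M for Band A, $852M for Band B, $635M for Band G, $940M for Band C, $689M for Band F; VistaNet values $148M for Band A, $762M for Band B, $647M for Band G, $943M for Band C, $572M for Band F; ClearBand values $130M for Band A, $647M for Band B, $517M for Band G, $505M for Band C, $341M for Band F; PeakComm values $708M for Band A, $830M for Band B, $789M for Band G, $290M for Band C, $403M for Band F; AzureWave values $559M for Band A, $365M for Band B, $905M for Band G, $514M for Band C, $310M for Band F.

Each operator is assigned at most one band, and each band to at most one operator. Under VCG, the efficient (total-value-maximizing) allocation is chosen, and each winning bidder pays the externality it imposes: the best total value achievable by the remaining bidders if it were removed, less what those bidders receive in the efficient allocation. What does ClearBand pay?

ClearBand pays $163M.

Efficient allocation: Pulse→Band F ($689M), VistaNet→Band C ($943M), ClearBand→Band B ($647M), PeakComm→Band A ($708M), AzureWave→Band G ($905M); total welfare W = $3892M.
ClearBand receives Band B at value $647M, so the others get W − 647 = $3245M.
Without ClearBand: best allocation of the remaining 4 bidders over all 5 bands is Pulse→Band B ($852M), VistaNet→Band C ($943M), PeakComm→Band A ($708M), AzureWave→Band G ($905M), total $3408M.
VCG payment = (others' best without ClearBand) − (others' welfare with ClearBand) = 3408 − 3245 = $163M.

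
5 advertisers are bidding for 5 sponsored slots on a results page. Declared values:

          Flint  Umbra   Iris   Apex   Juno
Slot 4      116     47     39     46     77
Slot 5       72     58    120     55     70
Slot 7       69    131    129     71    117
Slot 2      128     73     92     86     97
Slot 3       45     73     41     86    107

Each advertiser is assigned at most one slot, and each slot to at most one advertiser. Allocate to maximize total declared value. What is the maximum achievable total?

Maximum total: $560

This is the linear assignment problem.
Optimal: Flint→Slot 4 ($116), Umbra→Slot 7 ($131), Iris→Slot 5 ($120), Apex→Slot 2 ($86), Juno→Slot 3 ($107) — total 116+131+120+86+107 = $560.
Next-best assignment: Flint→Slot 4, Umbra→Slot 7, Iris→Slot 5, Apex→Slot 3, Juno→Slot 2 = $550.
Checked against all permutations: $560 is optimal.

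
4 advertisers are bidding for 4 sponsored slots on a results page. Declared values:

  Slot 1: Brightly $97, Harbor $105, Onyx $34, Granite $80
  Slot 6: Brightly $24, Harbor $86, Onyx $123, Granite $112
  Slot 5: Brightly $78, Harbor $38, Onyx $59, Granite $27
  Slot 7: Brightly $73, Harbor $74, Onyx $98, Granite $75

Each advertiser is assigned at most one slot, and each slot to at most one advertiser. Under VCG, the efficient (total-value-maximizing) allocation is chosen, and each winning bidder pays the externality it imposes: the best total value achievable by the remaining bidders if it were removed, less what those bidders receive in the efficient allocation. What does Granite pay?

Granite pays $25.

Efficient allocation: Brightly→Slot 5 ($78), Harbor→Slot 1 ($105), Onyx→Slot 7 ($98), Granite→Slot 6 ($112); total welfare W = $393.
Granite receives Slot 6 at value $112, so the others get W − 112 = $281.
Without Granite: best allocation of the remaining 3 bidders over all 4 slots is Brightly→Slot 5 ($78), Harbor→Slot 1 ($105), Onyx→Slot 6 ($123), total $306.
VCG payment = (others' best without Granite) − (others' welfare with Granite) = 306 − 281 = $25.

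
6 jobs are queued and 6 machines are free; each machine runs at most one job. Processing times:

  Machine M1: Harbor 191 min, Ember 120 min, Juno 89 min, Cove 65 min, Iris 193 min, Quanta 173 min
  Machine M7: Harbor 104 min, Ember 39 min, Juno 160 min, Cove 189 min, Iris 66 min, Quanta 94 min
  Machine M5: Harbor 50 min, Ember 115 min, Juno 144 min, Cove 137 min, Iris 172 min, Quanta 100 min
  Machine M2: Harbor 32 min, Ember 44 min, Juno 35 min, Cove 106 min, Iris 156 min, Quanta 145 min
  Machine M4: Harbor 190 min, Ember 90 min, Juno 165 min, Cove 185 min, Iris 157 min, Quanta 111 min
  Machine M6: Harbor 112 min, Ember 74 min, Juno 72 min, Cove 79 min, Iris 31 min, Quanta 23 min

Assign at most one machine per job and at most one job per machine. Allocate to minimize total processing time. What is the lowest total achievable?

Minimum total: 329 min

Optimal: Harbor→Machine M5 (50 min), Ember→Machine M4 (90 min), Juno→Machine M2 (35 min), Cove→Machine M1 (65 min), Iris→Machine M7 (66 min), Quanta→Machine M6 (23 min) — total 50+90+35+65+66+23 = 329 min.
Min-entry greedy (repeatedly take the single cheapest remaining cell) gives 460 min, worse by 131.
Swapping Cove↔Iris (Cove→Machine M7 189 min, Iris→Machine M1 193 min) adds 251.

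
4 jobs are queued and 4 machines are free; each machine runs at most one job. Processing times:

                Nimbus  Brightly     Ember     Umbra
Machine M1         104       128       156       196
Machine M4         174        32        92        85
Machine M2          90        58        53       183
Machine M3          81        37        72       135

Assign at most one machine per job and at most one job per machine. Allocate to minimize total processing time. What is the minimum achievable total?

This is the linear assignment problem.
Optimal: Nimbus→Machine M1 (104 min), Brightly→Machine M3 (37 min), Ember→Machine M2 (53 min), Umbra→Machine M4 (85 min) — total 104+37+53+85 = 279 min.
Column-greedy (each machine in turn goes to its cheapest remaining job) gives 324 min, worse by 45.

Min total: 279 min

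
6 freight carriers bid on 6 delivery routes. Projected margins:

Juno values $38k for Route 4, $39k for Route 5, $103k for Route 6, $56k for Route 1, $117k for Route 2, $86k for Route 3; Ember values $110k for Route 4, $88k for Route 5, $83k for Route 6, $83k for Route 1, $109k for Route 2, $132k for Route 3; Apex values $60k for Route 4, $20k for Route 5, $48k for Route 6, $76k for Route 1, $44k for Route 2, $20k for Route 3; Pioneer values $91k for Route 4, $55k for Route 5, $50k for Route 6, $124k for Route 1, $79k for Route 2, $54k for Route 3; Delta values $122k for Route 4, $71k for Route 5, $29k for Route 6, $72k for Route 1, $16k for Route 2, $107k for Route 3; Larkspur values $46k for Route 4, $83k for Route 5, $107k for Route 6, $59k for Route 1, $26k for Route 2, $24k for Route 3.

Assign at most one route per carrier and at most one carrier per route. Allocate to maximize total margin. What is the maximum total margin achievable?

Optimal: Juno→Route 2 ($117k), Ember→Route 3 ($132k), Apex→Route 6 ($48k), Pioneer→Route 1 ($124k), Delta→Route 4 ($122k), Larkspur→Route 5 ($83k) — total 117+132+48+124+122+83 = $626k.
Column-greedy (each route in turn goes to its best remaining carrier) gives $578k, worse by 48.
Swapping Delta↔Juno (Delta→Route 2 $16k, Juno→Route 4 $38k) loses 185.
Every other assignment is strictly worse.

Max total: $626k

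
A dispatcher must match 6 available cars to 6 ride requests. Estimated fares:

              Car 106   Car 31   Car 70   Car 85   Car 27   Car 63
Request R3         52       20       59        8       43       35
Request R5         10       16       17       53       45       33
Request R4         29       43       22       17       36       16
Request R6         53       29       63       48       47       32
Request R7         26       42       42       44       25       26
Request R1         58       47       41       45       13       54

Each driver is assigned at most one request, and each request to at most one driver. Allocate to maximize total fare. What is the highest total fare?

Optimal: Car 106→Request R3 ($52), Car 31→Request R4 ($43), Car 70→Request R6 ($63), Car 85→Request R7 ($44), Car 27→Request R5 ($45), Car 63→Request R1 ($54) — total 52+43+63+44+45+54 = $301.
Row-greedy (each driver in turn takes its best remaining request) gives $286, worse by 15.
Swapping Car 85↔Car 27 (Car 85→Request R5 $53, Car 27→Request R7 $25) loses 11.
No other one-to-one assignment exceeds $301.

Max total: $301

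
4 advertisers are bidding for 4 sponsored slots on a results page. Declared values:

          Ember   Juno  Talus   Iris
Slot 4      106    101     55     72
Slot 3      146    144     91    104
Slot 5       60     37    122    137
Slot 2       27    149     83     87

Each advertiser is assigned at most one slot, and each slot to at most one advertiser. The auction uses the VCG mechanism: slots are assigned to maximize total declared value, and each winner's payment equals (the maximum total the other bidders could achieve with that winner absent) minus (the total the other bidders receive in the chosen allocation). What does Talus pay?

Efficient allocation: Ember→Slot 3 ($146), Juno→Slot 2 ($149), Talus→Slot 5 ($122), Iris→Slot 4 ($72); total welfare W = $489.
Talus receives Slot 5 at value $122, so the others get W − 122 = $367.
Without Talus: best allocation of the remaining 3 bidders over all 4 slots is Ember→Slot 3 ($146), Juno→Slot 2 ($149), Iris→Slot 5 ($137), total $432.
VCG payment = (others' best without Talus) − (others' welfare with Talus) = 432 − 367 = $65.

Talus pays $65.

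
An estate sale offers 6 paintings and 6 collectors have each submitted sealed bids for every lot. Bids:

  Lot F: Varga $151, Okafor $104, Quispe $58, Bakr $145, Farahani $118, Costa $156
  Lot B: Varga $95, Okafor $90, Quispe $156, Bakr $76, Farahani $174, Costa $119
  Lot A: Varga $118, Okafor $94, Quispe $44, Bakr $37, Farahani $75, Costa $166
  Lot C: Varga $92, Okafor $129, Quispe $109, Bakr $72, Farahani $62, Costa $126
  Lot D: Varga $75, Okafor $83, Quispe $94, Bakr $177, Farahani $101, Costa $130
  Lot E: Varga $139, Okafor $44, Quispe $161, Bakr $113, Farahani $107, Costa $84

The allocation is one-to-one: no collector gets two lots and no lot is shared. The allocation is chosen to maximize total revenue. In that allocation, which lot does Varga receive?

This is a one-to-one assignment (maximum-weight bipartite matching).
Optimal: Varga→Lot F ($151), Okafor→Lot C ($129), Quispe→Lot E ($161), Bakr→Lot D ($177), Farahani→Lot B ($174), Costa→Lot A ($166) — total 151+129+161+177+174+166 = $958.
Column-greedy (each lot in turn goes to its best remaining collector) gives $915, worse by 43.
Next-best assignment: Varga→Lot A, Okafor→Lot C, Quispe→Lot E, Bakr→Lot D, Farahani→Lot B, Costa→Lot F = $915.

Varga receives Lot F.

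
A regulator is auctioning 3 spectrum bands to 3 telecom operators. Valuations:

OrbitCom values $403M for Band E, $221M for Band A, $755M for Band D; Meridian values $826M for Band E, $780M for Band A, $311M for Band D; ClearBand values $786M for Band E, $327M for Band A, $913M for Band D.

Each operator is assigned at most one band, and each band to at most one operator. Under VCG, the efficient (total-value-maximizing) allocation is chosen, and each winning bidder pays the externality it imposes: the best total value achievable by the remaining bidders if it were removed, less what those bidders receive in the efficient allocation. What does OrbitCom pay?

Efficient allocation: OrbitCom→Band D ($755M), Meridian→Band A ($780M), ClearBand→Band E ($786M); total welfare W = $2321M.
OrbitCom receives Band D at value $755M, so the others get W − 755 = $1566M.
Without OrbitCom: best allocation of the remaining 2 bidders over all 3 bands is Meridian→Band E ($826M), ClearBand→Band D ($913M), total $1739M.
VCG payment = (others' best without OrbitCom) − (others' welfare with OrbitCom) = 1739 − 1566 = $173M.

OrbitCom pays $173M.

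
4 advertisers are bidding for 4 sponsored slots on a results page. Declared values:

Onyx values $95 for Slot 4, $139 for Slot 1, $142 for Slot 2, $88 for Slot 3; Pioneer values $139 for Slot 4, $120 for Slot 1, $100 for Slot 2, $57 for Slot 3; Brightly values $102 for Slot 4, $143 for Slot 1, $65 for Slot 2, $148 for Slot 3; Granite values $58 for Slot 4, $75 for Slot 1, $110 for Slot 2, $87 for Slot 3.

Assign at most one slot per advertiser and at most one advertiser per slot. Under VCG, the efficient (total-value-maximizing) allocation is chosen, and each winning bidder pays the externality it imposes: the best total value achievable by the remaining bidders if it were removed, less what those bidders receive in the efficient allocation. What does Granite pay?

Efficient allocation: Onyx→Slot 1 ($139), Pioneer→Slot 4 ($139), Brightly→Slot 3 ($148), Granite→Slot 2 ($110); total welfare W = $536.
Granite receives Slot 2 at value $110, so the others get W − 110 = $426.
Without Granite: best allocation of the remaining 3 bidders over all 4 slots is Onyx→Slot 2 ($142), Pioneer→Slot 4 ($139), Brightly→Slot 3 ($148), total $429.
VCG payment = (others' best without Granite) − (others' welfare with Granite) = 429 − 426 = $3.

Granite pays $3.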